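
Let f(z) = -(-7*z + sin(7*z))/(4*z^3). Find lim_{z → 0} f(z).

Direct substitution gives 0/0.
Apply L'Hôpital: lim (7*cos(7*z) - 7)/(-12*z^2), still 0/0.
Apply L'Hôpital: lim (-49*sin(7*z))/(-24*z), still 0/0.
After 3 applications of L'Hôpital's rule the quotient is (-343*cos(7*z))/(-24); substituting z = 0 gives 343/24.

343/24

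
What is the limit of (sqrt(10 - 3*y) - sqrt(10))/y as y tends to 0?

A 0/0 form; rationalise with √(10 - 3y) + √10. This collapses the numerator to -3y, leaving -3/(√(10 - 3y) + √10) → -3/(2√10) = -3*√(10)/20.

-3*√(10)/20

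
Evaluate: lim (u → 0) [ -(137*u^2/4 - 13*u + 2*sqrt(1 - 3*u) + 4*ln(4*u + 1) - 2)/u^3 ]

-1967/24

Substitution gives 0/0; apply L'Hôpital's rule 3 times.
After differentiating numerator and denominator 3 times the quotient is (512/(4*u + 1)^3 - 81/(4*(1 - 3*u)^(5/2)))/(-6); at u = 0 this is -1967/24.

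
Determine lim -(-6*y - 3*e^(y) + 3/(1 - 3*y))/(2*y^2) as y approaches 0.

-51/4

Substitution gives 0/0; apply L'Hôpital's rule 2 times.
After differentiating numerator and denominator 2 times the quotient is (-3*e^(y) - 54/(3*y - 1)^3)/(-4); at y = 0 this is -51/4.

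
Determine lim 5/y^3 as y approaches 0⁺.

As y → 0⁺, (y) → 0⁺, so (y)^3 → 0⁺ and 5/(y)^3 → ∞.

∞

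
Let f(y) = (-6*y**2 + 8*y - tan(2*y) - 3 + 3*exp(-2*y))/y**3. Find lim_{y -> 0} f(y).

-20/3

Substitution gives 0/0 (the numerator vanishes to order 3).
Expand each term to order y^3: the coefficient of y^3 in 3·e^(-2y) is -4 and in −tan(2y) is -8/3.
Lower-order terms cancel with the polynomial part, so the numerator is (-20/3)·y^3 + o(y^3), and the limit is (-20/3)/(1) = -20/3.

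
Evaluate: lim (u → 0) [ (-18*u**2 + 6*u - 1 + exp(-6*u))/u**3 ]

-36

Direct substitution gives 0/0.
Apply L'Hôpital: lim (-36*u + 6 - 6*e^(-6*u))/(3*u^2), still 0/0.
Apply L'Hôpital: lim (-36 + 36*e^(-6*u))/(6*u), still 0/0.
After 3 applications of L'Hôpital's rule the quotient is (-216*e^(-6*u))/(6); substituting u = 0 gives -36.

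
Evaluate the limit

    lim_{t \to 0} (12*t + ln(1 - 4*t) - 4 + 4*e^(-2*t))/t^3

-80/3

Substitution gives 0/0 (the numerator vanishes to order 3).
Expand each term to order t^3: the coefficient of t^3 in ln(1 - 4t) is -64/3 and in 4·e^(-2t) is -16/3.
Lower-order terms cancel with the polynomial part, so the numerator is (-80/3)·t^3 + o(t^3), and the limit is (-80/3)/(1) = -80/3.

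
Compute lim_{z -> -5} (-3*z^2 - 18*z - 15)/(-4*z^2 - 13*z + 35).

Direct substitution gives 0/0, so factor. Both numerator and denominator have (z + 5) as a factor.
After cancelling, the expression reduces to (-3*z - 3)/(7 - 4*z).
Substituting z = -5 gives 4/9.

4/9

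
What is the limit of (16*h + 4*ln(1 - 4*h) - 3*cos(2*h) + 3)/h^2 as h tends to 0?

-26

Substitution gives 0/0; apply L'Hôpital's rule 2 times.
After differentiating numerator and denominator 2 times the quotient is (12*cos(2*h) - 64/(4*h - 1)^2)/(2); at h = 0 this is -26.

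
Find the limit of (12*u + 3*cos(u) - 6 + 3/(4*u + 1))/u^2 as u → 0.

Substitution gives 0/0; apply L'Hôpital's rule 2 times.
After differentiating numerator and denominator 2 times the quotient is (-3*cos(u) + 96/(4*u + 1)^3)/(2); at u = 0 this is 93/2.

93/2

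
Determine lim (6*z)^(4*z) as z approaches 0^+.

Base → 0⁺ and exponent → 0⁺: a 0^0 form.
Take logs: 4z·ln(6z). This is 0·(−∞); rewriting as ln(6z)/(1/(4z)) and applying L'Hôpital gives 0.
Hence the limit is e^0 = 1.

1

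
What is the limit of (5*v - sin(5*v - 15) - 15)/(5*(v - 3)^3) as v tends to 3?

25/6

Direct substitution gives 0/0.
Apply L'Hôpital: lim (5 - 5*cos(5*v - 15))/(15*(v - 3)^2), still 0/0.
Apply L'Hôpital: lim (25*sin(5*v - 15))/(30*v - 90), still 0/0.
After 3 applications of L'Hôpital's rule the quotient is (125*cos(5*v - 15))/(30); substituting v = 3 gives 25/6.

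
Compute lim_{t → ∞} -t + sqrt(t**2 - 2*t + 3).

-1

This has the form ∞ − ∞. Multiply and divide by the conjugate √(t^2 - 2*t + 3) + t.
That gives (-2t + 3) / (√(t^2 - 2*t + 3) + t).
Divide numerator and denominator by t: the limit is -2/(2·1) = -1.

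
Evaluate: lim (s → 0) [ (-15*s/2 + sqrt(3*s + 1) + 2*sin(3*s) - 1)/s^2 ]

Substitution gives 0/0; apply L'Hôpital's rule 2 times.
After differentiating numerator and denominator 2 times the quotient is (-18*sin(3*s) - 9/(4*(3*s + 1)^(3/2)))/(2); at s = 0 this is -9/8.

-9/8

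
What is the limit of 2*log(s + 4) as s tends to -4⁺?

As s → -4⁺, s + 4 → 0⁺ and ln(s + 4) → −∞.
Multiplying by 2 gives -∞.

-∞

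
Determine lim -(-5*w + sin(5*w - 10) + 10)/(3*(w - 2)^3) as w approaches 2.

125/18

Direct substitution gives 0/0.
Apply L'Hôpital: lim (5*cos(5*w - 10) - 5)/(-9*(w - 2)^2), still 0/0.
Apply L'Hôpital: lim (-25*sin(5*w - 10))/(36 - 18*w), still 0/0.
After 3 applications of L'Hôpital's rule the quotient is (-125*cos(5*w - 10))/(-18); substituting w = 2 gives 125/18.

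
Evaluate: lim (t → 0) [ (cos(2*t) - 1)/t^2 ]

Direct substitution gives 0/0.
Apply L'Hôpital: lim (-2*sin(2*t))/(2*t), still 0/0.
After 2 applications of L'Hôpital's rule the quotient is (-4*cos(2*t))/(2); substituting t = 0 gives -2.

-2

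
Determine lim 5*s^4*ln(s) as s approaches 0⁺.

This is a 0·(−∞) form. Rewrite as 5·ln(s) / s^(−4) and apply L'Hôpital:
the derivative quotient is 5·(1/s) / (−4·s^(−5)) = (-5/4)·s^4 → 0.

0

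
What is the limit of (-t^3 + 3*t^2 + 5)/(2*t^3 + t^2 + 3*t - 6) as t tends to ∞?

Numerator and denominator both have degree 3.
Dividing every term by t^3, all lower-order terms vanish and the limit is the ratio of leading coefficients, -1/(2) = -1/2.

-1/2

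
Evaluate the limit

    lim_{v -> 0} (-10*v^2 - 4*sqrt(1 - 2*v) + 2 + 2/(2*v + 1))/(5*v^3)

-14/5

Substitution gives 0/0 (the numerator vanishes to order 3).
Expand each term to order v^3: the coefficient of v^3 in -4·√(1 - 2v) is 2 and in 2·1/(1 + 2v) is -16.
Lower-order terms cancel with the polynomial part, so the numerator is (-14)·v^3 + o(v^3), and the limit is (-14)/(5) = -14/5.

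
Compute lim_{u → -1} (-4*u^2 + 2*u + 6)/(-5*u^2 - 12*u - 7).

At u = -1 both the top and bottom vanish — a removable singularity. Factoring out (u + 1) from each leaves (6 - 4*u)/(-5*u - 7), which at u = -1 equals -5.

-5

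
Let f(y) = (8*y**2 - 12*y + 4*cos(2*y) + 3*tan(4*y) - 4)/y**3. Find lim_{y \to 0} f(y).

Substitution gives 0/0 (the numerator vanishes to order 3).
Expand each term to order y^3: the coefficient of y^3 in 3·tan(4y) is 64 and in 4·cos(2y) is 0.
Lower-order terms cancel with the polynomial part, so the numerator is (64)·y^3 + o(y^3), and the limit is (64)/(1) = 64.

64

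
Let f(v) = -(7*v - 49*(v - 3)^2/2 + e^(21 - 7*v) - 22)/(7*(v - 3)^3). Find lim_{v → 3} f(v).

49/6

Direct substitution gives 0/0.
Apply L'Hôpital: lim (-49*v - 7*e^(21 - 7*v) + 154)/(-21*(v - 3)^2), still 0/0.
Apply L'Hôpital: lim (49*e^(21 - 7*v) - 49)/(126 - 42*v), still 0/0.
After 3 applications of L'Hôpital's rule the quotient is (-343*e^(21 - 7*v))/(-42); substituting v = 3 gives 49/6.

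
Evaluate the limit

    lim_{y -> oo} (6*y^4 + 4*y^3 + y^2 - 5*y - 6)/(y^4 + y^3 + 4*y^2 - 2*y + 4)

6

Numerator and denominator both have degree 4.
Dividing every term by y^4, all lower-order terms vanish and the limit is the ratio of leading coefficients, 6/(1) = 6.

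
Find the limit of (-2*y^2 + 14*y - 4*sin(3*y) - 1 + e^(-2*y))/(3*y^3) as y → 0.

50/9

Substitution gives 0/0; apply L'Hôpital's rule 3 times.
After differentiating numerator and denominator 3 times the quotient is (108*cos(3*y) - 8*e^(-2*y))/(18); at y = 0 this is 50/9.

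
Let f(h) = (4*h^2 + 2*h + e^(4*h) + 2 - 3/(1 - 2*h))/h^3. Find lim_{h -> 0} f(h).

-40/3

Substitution gives 0/0 (the numerator vanishes to order 3).
Expand each term to order h^3: the coefficient of h^3 in e^(4h) is 32/3 and in -3·1/(1 - 2h) is -24.
Lower-order terms cancel with the polynomial part, so the numerator is (-40/3)·h^3 + o(h^3), and the limit is (-40/3)/(1) = -40/3.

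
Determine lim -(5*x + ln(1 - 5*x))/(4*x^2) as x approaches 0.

25/8

Direct substitution gives 0/0.
Apply L'Hôpital: lim (5 - 5/(1 - 5*x))/(-8*x), still 0/0.
After 2 applications of L'Hôpital's rule the quotient is (-25/(1 - 5*x)^2)/(-8); substituting x = 0 gives 25/8.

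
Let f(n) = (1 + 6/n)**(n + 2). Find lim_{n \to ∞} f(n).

Let L be the limit and take ln: ln L = lim (n + 2)·ln(1 + 6/n) = lim (n + 2)·(6/n + O(1/n²)) = 6.
Hence L = e^(6).

e^(6)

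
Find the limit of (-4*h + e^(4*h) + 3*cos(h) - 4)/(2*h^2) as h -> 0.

Substitution gives 0/0 (the numerator vanishes to order 2).
Expand each term to order h^2: the coefficient of h^2 in 3·cos(h) is -3/2 and in e^(4h) is 8.
Lower-order terms cancel with the polynomial part, so the numerator is (13/2)·h^2 + o(h^2), and the limit is (13/2)/(2) = 13/4.

13/4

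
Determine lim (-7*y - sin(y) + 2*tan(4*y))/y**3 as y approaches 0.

257/6

Substitution gives 0/0; apply L'Hôpital's rule 3 times.
After differentiating numerator and denominator 3 times the quotient is (cos(y) + 768*tan(4*y)^4 + 1024*tan(4*y)^2 + 256)/(6); at y = 0 this is 257/6.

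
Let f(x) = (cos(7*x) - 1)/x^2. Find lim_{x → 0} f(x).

Direct substitution gives 0/0.
Apply L'Hôpital: lim (-7*sin(7*x))/(2*x), still 0/0.
After 2 applications of L'Hôpital's rule the quotient is (-49*cos(7*x))/(2); substituting x = 0 gives -49/2.

-49/2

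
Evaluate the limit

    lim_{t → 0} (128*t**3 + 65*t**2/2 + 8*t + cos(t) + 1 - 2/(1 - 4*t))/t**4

-12287/24

Substitution gives 0/0; apply L'Hôpital's rule 4 times.
After differentiating numerator and denominator 4 times the quotient is (cos(t) + 12288/(4*t - 1)^5)/(24); at t = 0 this is -12287/24.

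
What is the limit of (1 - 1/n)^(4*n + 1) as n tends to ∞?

Let L be the limit and take ln: ln L = lim (4n + 1)·ln(1 - 1/n) = lim (4n + 1)·(-1/n + O(1/n²)) = -4.
Hence L = e^(-4).

e^(-4)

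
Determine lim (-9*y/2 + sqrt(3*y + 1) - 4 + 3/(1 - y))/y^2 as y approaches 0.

15/8

Substitution gives 0/0 (the numerator vanishes to order 2).
Expand each term to order y^2: the coefficient of y^2 in 3·1/(1 - y) is 3 and in √(1 + 3y) is -9/8.
Lower-order terms cancel with the polynomial part, so the numerator is (15/8)·y^2 + o(y^2), and the limit is (15/8)/(1) = 15/8.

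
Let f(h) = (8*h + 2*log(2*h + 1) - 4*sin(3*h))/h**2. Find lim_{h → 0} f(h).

Substitution gives 0/0 (the numerator vanishes to order 2).
Expand each term to order h^2: the coefficient of h^2 in 2·ln(1 + 2h) is -4 and in -4·sin(3h) is 0.
Lower-order terms cancel with the polynomial part, so the numerator is (-4)·h^2 + o(h^2), and the limit is (-4)/(1) = -4.

-4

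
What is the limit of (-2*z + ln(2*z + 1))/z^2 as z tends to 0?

-2

Direct substitution gives 0/0.
Apply L'Hôpital: lim (-2 + 2/(2*z + 1))/(2*z), still 0/0.
After 2 applications of L'Hôpital's rule the quotient is (-4/(2*z + 1)^2)/(2); substituting z = 0 gives -2.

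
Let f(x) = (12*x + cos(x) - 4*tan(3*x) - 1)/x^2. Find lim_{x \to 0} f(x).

Substitution gives 0/0 (the numerator vanishes to order 2).
Expand each term to order x^2: the coefficient of x^2 in -4·tan(3x) is 0 and in cos(x) is -1/2.
Lower-order terms cancel with the polynomial part, so the numerator is (-1/2)·x^2 + o(x^2), and the limit is (-1/2)/(1) = -1/2.

-1/2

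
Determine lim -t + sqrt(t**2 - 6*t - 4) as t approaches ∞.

An ∞ − ∞ form. Rationalising with the conjugate, the difference becomes (-6t - 4) / (√(t^2 - 6*t - 4) + t).
For large t the denominator behaves like 2·t, so the quotient tends to -6/2 = -3.

-3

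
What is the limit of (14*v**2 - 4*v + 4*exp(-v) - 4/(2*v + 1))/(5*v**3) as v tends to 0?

Substitution gives 0/0; apply L'Hôpital's rule 3 times.
After differentiating numerator and denominator 3 times the quotient is (-4*e^(-v) + 192/(2*v + 1)^4)/(30); at v = 0 this is 94/15.

94/15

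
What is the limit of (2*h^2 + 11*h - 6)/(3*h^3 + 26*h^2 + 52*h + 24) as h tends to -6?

Since h = -6 makes numerator and denominator zero, (h + 6) divides both.
Cancelling it gives (2*h - 1)/(3*h^2 + 8*h + 4); now plug in h = -6 to get -13/64.

-13/64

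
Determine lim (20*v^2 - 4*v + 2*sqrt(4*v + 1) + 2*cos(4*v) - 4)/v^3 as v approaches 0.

8

Substitution gives 0/0 (the numerator vanishes to order 3).
Expand each term to order v^3: the coefficient of v^3 in 2·cos(4v) is 0 and in 2·√(1 + 4v) is 8.
Lower-order terms cancel with the polynomial part, so the numerator is (8)·v^3 + o(v^3), and the limit is (8)/(1) = 8.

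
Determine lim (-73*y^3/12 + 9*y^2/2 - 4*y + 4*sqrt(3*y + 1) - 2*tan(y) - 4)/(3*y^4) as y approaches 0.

-135/32

Substitution gives 0/0; apply L'Hôpital's rule 4 times.
After differentiating numerator and denominator 4 times the quotient is (16*tan(y)/cos(y)^2 - 48*tan(y)/cos(y)^4 - 1215/(4*(3*y + 1)^(7/2)))/(72); at y = 0 this is -135/32.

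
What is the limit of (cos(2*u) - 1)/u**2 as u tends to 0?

Direct substitution gives 0/0.
Apply L'Hôpital: lim (-2*sin(2*u))/(2*u), still 0/0.
After 2 applications of L'Hôpital's rule the quotient is (-4*cos(2*u))/(2); substituting u = 0 gives -2.

-2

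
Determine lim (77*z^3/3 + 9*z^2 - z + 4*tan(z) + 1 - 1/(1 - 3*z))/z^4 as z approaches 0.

Substitution gives 0/0 (the numerator vanishes to order 4).
Expand each term to order z^4: the coefficient of z^4 in 4·tan(z) is 0 and in −1/(1 - 3z) is -81.
Lower-order terms cancel with the polynomial part, so the numerator is (-81)·z^4 + o(z^4), and the limit is (-81)/(1) = -81.

-81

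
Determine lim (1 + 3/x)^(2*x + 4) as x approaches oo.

e^(6)

The base → 1 and the exponent → ∞: a 1^∞ form.
Take logarithms: (2x + 4)·ln(1 + 3/x). Since ln(1+u) ~ u for small u, this behaves like (2x)·(3/x) → 6.
So the limit is e^(6).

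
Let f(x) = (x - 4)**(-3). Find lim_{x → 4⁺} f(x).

∞

As x → 4⁺, (x - 4) → 0⁺, so (x - 4)^3 → 0⁺ and 1/(x - 4)^3 → ∞.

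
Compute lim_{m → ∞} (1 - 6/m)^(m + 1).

Write it as [(1 - 6/m)^m]^(1) · (1 - 6/m)^(1). The bracketed term tends to e^(-6) and the second factor to 1, so the limit is e^(-6).

e^(-6)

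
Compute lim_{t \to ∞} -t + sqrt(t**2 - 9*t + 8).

-9/2

An ∞ − ∞ form. Rationalising with the conjugate, the difference becomes (-9t + 8) / (√(t^2 - 9*t + 8) + t).
For large t the denominator behaves like 2·t, so the quotient tends to -9/2 = -9/2.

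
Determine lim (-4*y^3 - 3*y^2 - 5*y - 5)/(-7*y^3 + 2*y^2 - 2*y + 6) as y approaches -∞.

Numerator and denominator both have degree 3.
Dividing every term by y^3, all lower-order terms vanish and the limit is the ratio of leading coefficients, -4/(-7) = 4/7.

4/7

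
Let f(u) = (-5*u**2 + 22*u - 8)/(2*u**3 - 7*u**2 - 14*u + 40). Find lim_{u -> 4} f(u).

Direct substitution gives 0/0, so factor. Both numerator and denominator have (u - 4) as a factor.
After cancelling, the expression reduces to (2 - 5*u)/(2*u^2 + u - 10).
Substituting u = 4 gives -9/13.

-9/13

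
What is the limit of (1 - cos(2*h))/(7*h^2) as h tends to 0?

2/7

Substitution gives 0/0.
Use (1 − cos u)/u² → 1/2 with u = 2h: the limit is 2²/(2·7) = 2/7.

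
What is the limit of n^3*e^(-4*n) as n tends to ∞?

0

Write as n^3/e^{4n}, an ∞/∞ form.
Exponential growth dominates any polynomial, so repeated L'Hôpital (or the standard result) gives 0.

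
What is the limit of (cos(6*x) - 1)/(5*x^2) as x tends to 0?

Direct substitution gives 0/0.
Apply L'Hôpital: lim (-6*sin(6*x))/(10*x), still 0/0.
After 2 applications of L'Hôpital's rule the quotient is (-36*cos(6*x))/(10); substituting x = 0 gives -18/5.

-18/5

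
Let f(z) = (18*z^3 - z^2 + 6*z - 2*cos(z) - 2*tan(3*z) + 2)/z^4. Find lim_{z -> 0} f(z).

Substitution gives 0/0; apply L'Hôpital's rule 4 times.
After differentiating numerator and denominator 4 times the quotient is (-2*cos(z) - 3888*tan(3*z)^5 - 6480*tan(3*z)^3 - 2592*tan(3*z))/(24); at z = 0 this is -1/12.

-1/12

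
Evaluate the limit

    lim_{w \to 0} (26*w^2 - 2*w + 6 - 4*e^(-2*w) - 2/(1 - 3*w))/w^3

-146/3

Substitution gives 0/0; apply L'Hôpital's rule 3 times.
After differentiating numerator and denominator 3 times the quotient is (32*e^(-2*w) - 324/(3*w - 1)^4)/(6); at w = 0 this is -146/3.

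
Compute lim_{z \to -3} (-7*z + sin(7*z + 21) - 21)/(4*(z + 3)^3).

-343/24

Direct substitution gives 0/0.
Apply L'Hôpital: lim (7*cos(7*z + 21) - 7)/(12*(z + 3)^2), still 0/0.
Apply L'Hôpital: lim (-49*sin(7*z + 21))/(24*z + 72), still 0/0.
After 3 applications of L'Hôpital's rule the quotient is (-343*cos(7*z + 21))/(24); substituting z = -3 gives -343/24.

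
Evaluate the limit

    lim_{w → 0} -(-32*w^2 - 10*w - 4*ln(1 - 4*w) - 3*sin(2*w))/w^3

-268/3

Substitution gives 0/0 (the numerator vanishes to order 3).
Expand each term to order w^3: the coefficient of w^3 in -4·ln(1 - 4w) is 256/3 and in -3·sin(2w) is 4.
Lower-order terms cancel with the polynomial part, so the numerator is (268/3)·w^3 + o(w^3), and the limit is (268/3)/(-1) = -268/3.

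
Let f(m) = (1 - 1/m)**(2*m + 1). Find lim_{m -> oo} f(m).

e^(-2)

Let L be the limit and take ln: ln L = lim (2m + 1)·ln(1 - 1/m) = lim (2m + 1)·(-1/m + O(1/m²)) = -2.
Hence L = e^(-2).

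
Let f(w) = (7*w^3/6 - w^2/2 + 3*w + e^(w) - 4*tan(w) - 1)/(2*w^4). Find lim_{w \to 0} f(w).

Substitution gives 0/0 (the numerator vanishes to order 4).
Expand each term to order w^4: the coefficient of w^4 in -4·tan(w) is 0 and in e^(w) is 1/24.
Lower-order terms cancel with the polynomial part, so the numerator is (1/24)·w^4 + o(w^4), and the limit is (1/24)/(2) = 1/48.

1/48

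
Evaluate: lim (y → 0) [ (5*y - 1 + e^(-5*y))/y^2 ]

Direct substitution gives 0/0.
Apply L'Hôpital: lim (5 - 5*e^(-5*y))/(2*y), still 0/0.
After 2 applications of L'Hôpital's rule the quotient is (25*e^(-5*y))/(2); substituting y = 0 gives 25/2.

25/2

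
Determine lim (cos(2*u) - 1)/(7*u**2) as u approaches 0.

-2/7

Direct substitution gives 0/0.
Apply L'Hôpital: lim (-2*sin(2*u))/(14*u), still 0/0.
After 2 applications of L'Hôpital's rule the quotient is (-4*cos(2*u))/(14); substituting u = 0 gives -2/7.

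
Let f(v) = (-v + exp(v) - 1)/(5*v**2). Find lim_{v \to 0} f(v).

Direct substitution gives 0/0.
Apply L'Hôpital: lim (e^(v) - 1)/(10*v), still 0/0.
After 2 applications of L'Hôpital's rule the quotient is (e^(v))/(10); substituting v = 0 gives 1/10.

1/10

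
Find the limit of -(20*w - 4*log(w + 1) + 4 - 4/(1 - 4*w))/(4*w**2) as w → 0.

Substitution gives 0/0 (the numerator vanishes to order 2).
Expand each term to order w^2: the coefficient of w^2 in -4·ln(1 + w) is 2 and in -4·1/(1 - 4w) is -64.
Lower-order terms cancel with the polynomial part, so the numerator is (-62)·w^2 + o(w^2), and the limit is (-62)/(-4) = 31/2.

31/2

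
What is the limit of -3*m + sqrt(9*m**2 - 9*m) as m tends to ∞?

-3/2

An ∞ − ∞ form. Rationalising with the conjugate, the difference becomes (-9m) / (√(9*m^2 - 9*m) + 3m).
For large m the denominator behaves like 2·3m, so the quotient tends to -9/6 = -3/2.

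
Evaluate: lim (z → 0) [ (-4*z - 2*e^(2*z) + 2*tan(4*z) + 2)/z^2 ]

-4

Substitution gives 0/0 (the numerator vanishes to order 2).
Expand each term to order z^2: the coefficient of z^2 in -2·e^(2z) is -4 and in 2·tan(4z) is 0.
Lower-order terms cancel with the polynomial part, so the numerator is (-4)·z^2 + o(z^2), and the limit is (-4)/(1) = -4.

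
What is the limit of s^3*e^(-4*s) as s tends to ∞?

0

Write as s^3/e^{4s}, an ∞/∞ form.
Exponential growth dominates any polynomial, so repeated L'Hôpital (or the standard result) gives 0.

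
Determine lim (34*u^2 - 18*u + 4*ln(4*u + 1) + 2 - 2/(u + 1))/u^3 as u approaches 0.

Substitution gives 0/0; apply L'Hôpital's rule 3 times.
After differentiating numerator and denominator 3 times the quotient is (512/(4*u + 1)^3 + 12/(u + 1)^4)/(6); at u = 0 this is 262/3.

262/3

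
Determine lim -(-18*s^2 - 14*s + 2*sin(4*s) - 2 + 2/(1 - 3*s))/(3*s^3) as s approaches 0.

Substitution gives 0/0; apply L'Hôpital's rule 3 times.
After differentiating numerator and denominator 3 times the quotient is (-128*cos(4*s) + 324/(3*s - 1)^4)/(-18); at s = 0 this is -98/9.

-98/9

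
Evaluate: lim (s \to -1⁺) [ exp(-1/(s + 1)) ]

0

As s → -1⁺, -1/(s + 1) → −∞, so e^(-1/(s + 1)) → 0.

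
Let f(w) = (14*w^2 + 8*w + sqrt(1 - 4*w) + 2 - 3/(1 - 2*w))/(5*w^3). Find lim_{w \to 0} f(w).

-28/5

Substitution gives 0/0; apply L'Hôpital's rule 3 times.
After differentiating numerator and denominator 3 times the quotient is (-144/(2*w - 1)^4 - 24/(1 - 4*w)^(5/2))/(30); at w = 0 this is -28/5.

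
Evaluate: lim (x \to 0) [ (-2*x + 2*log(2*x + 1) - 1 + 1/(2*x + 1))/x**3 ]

Substitution gives 0/0; apply L'Hôpital's rule 3 times.
After differentiating numerator and denominator 3 times the quotient is (16*(4*x - 1)/(2*x + 1)^4)/(6); at x = 0 this is -8/3.

-8/3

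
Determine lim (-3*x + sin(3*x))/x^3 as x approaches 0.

-9/2

Direct substitution gives 0/0.
Apply L'Hôpital: lim (3*cos(3*x) - 3)/(3*x^2), still 0/0.
Apply L'Hôpital: lim (-9*sin(3*x))/(6*x), still 0/0.
After 3 applications of L'Hôpital's rule the quotient is (-27*cos(3*x))/(6); substituting x = 0 gives -9/2.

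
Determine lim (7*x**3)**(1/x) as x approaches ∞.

1

Base → ∞ and exponent → 0: an ∞^0 form.
Take logs: (1/x)·ln(7·x^3) = (ln 7 + 3·ln x)/x → 0.
So the limit is e^0 = 1.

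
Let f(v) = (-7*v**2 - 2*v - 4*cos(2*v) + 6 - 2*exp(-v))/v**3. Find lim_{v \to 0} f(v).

1/3

Substitution gives 0/0 (the numerator vanishes to order 3).
Expand each term to order v^3: the coefficient of v^3 in -2·e^(-v) is 1/3 and in -4·cos(2v) is 0.
Lower-order terms cancel with the polynomial part, so the numerator is (1/3)·v^3 + o(v^3), and the limit is (1/3)/(1) = 1/3.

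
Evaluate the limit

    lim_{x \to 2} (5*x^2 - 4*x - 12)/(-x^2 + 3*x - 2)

Since x = 2 makes numerator and denominator zero, (x - 2) divides both.
Cancelling it gives (5*x + 6)/(1 - x); now plug in x = 2 to get -16.

-16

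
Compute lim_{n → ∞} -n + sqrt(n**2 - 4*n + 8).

-2

This has the form ∞ − ∞. Multiply and divide by the conjugate √(n^2 - 4*n + 8) + n.
That gives (-4n + 8) / (√(n^2 - 4*n + 8) + n).
Divide numerator and denominator by n: the limit is -4/(2·1) = -2.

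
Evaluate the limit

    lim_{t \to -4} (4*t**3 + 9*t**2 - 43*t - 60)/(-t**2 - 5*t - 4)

At t = -4 both the top and bottom vanish — a removable singularity. Factoring out (t + 4) from each leaves (4*t^2 - 7*t - 15)/(-t - 1), which at t = -4 equals 77/3.

77/3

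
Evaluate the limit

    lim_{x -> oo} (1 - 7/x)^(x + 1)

e^(-7)

The base → 1 and the exponent → ∞: a 1^∞ form.
Take logarithms: (x + 1)·ln(1 - 7/x). Since ln(1+u) ~ u for small u, this behaves like (x)·(-7/x) → -7.
So the limit is e^(-7).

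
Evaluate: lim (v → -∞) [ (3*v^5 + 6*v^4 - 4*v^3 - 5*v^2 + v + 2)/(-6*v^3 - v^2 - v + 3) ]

-∞

The numerator has higher degree (5 > 3); the quotient behaves like (3/(-6))·v^2 for large |v|.
As v → −∞ this diverges to -∞.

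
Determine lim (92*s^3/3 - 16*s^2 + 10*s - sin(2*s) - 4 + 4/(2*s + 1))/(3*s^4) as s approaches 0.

Substitution gives 0/0; apply L'Hôpital's rule 4 times.
After differentiating numerator and denominator 4 times the quotient is (-16*sin(2*s) + 1536/(2*s + 1)^5)/(72); at s = 0 this is 64/3.

64/3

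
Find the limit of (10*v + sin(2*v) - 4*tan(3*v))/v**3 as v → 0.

-112/3

Substitution gives 0/0; apply L'Hôpital's rule 3 times.
After differentiating numerator and denominator 3 times the quotient is (-8*cos(2*v) - 648*tan(3*v)^4 - 864*tan(3*v)^2 - 216)/(6); at v = 0 this is -112/3.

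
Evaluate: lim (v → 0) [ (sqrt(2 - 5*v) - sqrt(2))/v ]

A 0/0 form; rationalise with √(2 - 5v) + √2. This collapses the numerator to -5v, leaving -5/(√(2 - 5v) + √2) → -5/(2√2) = -5*√(2)/4.

-5*√(2)/4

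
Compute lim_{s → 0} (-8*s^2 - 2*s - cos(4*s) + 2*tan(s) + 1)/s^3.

Substitution gives 0/0; apply L'Hôpital's rule 3 times.
After differentiating numerator and denominator 3 times the quotient is (-64*sin(4*s) + 12*tan(s)^4 + 16*tan(s)^2 + 4)/(6); at s = 0 this is 2/3.

2/3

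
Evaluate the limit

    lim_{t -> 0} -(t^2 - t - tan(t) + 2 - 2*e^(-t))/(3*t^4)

1/36

Substitution gives 0/0 (the numerator vanishes to order 4).
Expand each term to order t^4: the coefficient of t^4 in −tan(t) is 0 and in -2·e^(-t) is -1/12.
Lower-order terms cancel with the polynomial part, so the numerator is (-1/12)·t^4 + o(t^4), and the limit is (-1/12)/(-3) = 1/36.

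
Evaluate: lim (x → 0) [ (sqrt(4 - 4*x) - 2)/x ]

-1

A 0/0 form; rationalise with √(4 - 4x) + √4. This collapses the numerator to -4x, leaving -4/(√(4 - 4x) + √4) → -4/(2√4) = -1.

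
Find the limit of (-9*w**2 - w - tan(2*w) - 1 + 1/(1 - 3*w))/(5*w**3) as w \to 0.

73/15

Substitution gives 0/0 (the numerator vanishes to order 3).
Expand each term to order w^3: the coefficient of w^3 in 1/(1 - 3w) is 27 and in −tan(2w) is -8/3.
Lower-order terms cancel with the polynomial part, so the numerator is (73/3)·w^3 + o(w^3), and the limit is (73/3)/(5) = 73/15.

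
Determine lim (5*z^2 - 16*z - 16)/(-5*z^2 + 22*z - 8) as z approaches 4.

-4/3

Since z = 4 makes numerator and denominator zero, (z - 4) divides both.
Cancelling it gives (5*z + 4)/(2 - 5*z); now plug in z = 4 to get -4/3.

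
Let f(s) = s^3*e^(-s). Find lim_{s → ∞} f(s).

Write as s^3/e^{1s}, an ∞/∞ form.
Exponential growth dominates any polynomial, so repeated L'Hôpital (or the standard result) gives 0.

0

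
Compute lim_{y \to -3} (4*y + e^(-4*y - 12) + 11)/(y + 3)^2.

Direct substitution gives 0/0.
Apply L'Hôpital: lim (4 - 4*e^(-4*y - 12))/(2*y + 6), still 0/0.
After 2 applications of L'Hôpital's rule the quotient is (16*e^(-4*y - 12))/(2); substituting y = -3 gives 8.

8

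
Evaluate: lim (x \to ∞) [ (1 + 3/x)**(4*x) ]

e^(12)

Write it as [(1 + 3/x)^x]^(4) · (1 + 3/x)^(0). The bracketed term tends to e^(3) and the second factor to 1, so the limit is e^(12).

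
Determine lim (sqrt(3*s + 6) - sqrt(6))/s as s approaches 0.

√(6)/4

A 0/0 form; rationalise with √(6 + 3s) + √6. This collapses the numerator to 3s, leaving 3/(√(6 + 3s) + √6) → 3/(2√6) = √(6)/4.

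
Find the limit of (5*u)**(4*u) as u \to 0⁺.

1

Base → 0⁺ and exponent → 0⁺: a 0^0 form.
Take logs: 4u·ln(5u). This is 0·(−∞); rewriting as ln(5u)/(1/(4u)) and applying L'Hôpital gives 0.
Hence the limit is e^0 = 1.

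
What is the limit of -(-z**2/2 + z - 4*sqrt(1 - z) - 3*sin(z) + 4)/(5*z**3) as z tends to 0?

-3/20

Substitution gives 0/0 (the numerator vanishes to order 3).
Expand each term to order z^3: the coefficient of z^3 in -3·sin(z) is 1/2 and in -4·√(1 - z) is 1/4.
Lower-order terms cancel with the polynomial part, so the numerator is (3/4)·z^3 + o(z^3), and the limit is (3/4)/(-5) = -3/20.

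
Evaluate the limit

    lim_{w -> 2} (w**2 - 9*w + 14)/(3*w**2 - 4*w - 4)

-5/8

Since w = 2 makes numerator and denominator zero, (w - 2) divides both.
Cancelling it gives (w - 7)/(3*w + 2); now plug in w = 2 to get -5/8.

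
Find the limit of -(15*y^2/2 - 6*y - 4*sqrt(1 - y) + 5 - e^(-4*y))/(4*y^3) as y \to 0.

Substitution gives 0/0; apply L'Hôpital's rule 3 times.
After differentiating numerator and denominator 3 times the quotient is (64*e^(-4*y) + 3/(2*(1 - y)^(5/2)))/(-24); at y = 0 this is -131/48.

-131/48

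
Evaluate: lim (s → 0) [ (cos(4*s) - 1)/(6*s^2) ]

-4/3

Direct substitution gives 0/0.
Apply L'Hôpital: lim (-4*sin(4*s))/(12*s), still 0/0.
After 2 applications of L'Hôpital's rule the quotient is (-16*cos(4*s))/(12); substituting s = 0 gives -4/3.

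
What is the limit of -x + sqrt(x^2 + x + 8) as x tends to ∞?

1/2

This has the form ∞ − ∞. Multiply and divide by the conjugate √(x^2 + x + 8) + x.
That gives (x + 8) / (√(x^2 + x + 8) + x).
Divide numerator and denominator by x: the limit is 1/(2·1) = 1/2.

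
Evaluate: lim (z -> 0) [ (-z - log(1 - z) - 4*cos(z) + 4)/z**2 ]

Substitution gives 0/0; apply L'Hôpital's rule 2 times.
After differentiating numerator and denominator 2 times the quotient is (4*cos(z) + (z - 1)^(-2))/(2); at z = 0 this is 5/2.

5/2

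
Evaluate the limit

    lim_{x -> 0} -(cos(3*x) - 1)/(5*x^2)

9/10

Direct substitution gives 0/0.
Apply L'Hôpital: lim (-3*sin(3*x))/(-10*x), still 0/0.
After 2 applications of L'Hôpital's rule the quotient is (-9*cos(3*x))/(-10); substituting x = 0 gives 9/10.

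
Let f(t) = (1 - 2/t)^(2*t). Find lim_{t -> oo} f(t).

The base → 1 and the exponent → ∞: a 1^∞ form.
Take logarithms: (2t)·ln(1 - 2/t). Since ln(1+u) ~ u for small u, this behaves like (2t)·(-2/t) → -4.
So the limit is e^(-4).

e^(-4)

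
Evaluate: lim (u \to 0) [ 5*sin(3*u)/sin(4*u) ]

Substitution gives 0/0.
Divide numerator and denominator by u: sin(3u)/u → 3 and sin(4u)/u → 4, so the limit is 5·3/4 = 15/4.

15/4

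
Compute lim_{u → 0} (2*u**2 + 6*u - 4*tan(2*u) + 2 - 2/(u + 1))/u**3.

Substitution gives 0/0; apply L'Hôpital's rule 3 times.
After differentiating numerator and denominator 3 times the quotient is (-128*tan(2*u)^2/cos(2*u)^2 - 64/cos(2*u)^4 + 12/(u + 1)^4)/(6); at u = 0 this is -26/3.

-26/3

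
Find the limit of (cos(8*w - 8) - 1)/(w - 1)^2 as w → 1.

Direct substitution gives 0/0.
Apply L'Hôpital: lim (-8*sin(8*w - 8))/(2*w - 2), still 0/0.
After 2 applications of L'Hôpital's rule the quotient is (-64*cos(8*w - 8))/(2); substituting w = 1 gives -32.

-32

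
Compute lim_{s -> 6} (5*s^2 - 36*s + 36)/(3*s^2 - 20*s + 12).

3/2

Direct substitution gives 0/0, so factor. Both numerator and denominator have (s - 6) as a factor.
After cancelling, the expression reduces to (5*s - 6)/(3*s - 2).
Substituting s = 6 gives 3/2.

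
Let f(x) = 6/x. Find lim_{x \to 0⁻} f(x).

-∞

As x → 0⁻, (x) → 0⁻, so (x)^1 → 0⁻ and 6/(x)^1 → -∞.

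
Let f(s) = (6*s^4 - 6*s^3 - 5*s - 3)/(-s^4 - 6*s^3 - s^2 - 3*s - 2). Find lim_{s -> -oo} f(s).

-6

Numerator and denominator both have degree 4.
Dividing every term by s^4, all lower-order terms vanish and the limit is the ratio of leading coefficients, 6/(-1) = -6.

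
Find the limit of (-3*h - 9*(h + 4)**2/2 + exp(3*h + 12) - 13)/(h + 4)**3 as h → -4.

9/2

Direct substitution gives 0/0.
Apply L'Hôpital: lim (-9*h + 3*e^(3*h + 12) - 39)/(3*(h + 4)^2), still 0/0.
Apply L'Hôpital: lim (9*e^(3*h + 12) - 9)/(6*h + 24), still 0/0.
After 3 applications of L'Hôpital's rule the quotient is (27*e^(3*h + 12))/(6); substituting h = -4 gives 9/2.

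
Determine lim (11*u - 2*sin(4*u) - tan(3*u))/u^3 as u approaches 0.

37/3

Substitution gives 0/0; apply L'Hôpital's rule 3 times.
After differentiating numerator and denominator 3 times the quotient is (128*cos(4*u) - 162*tan(3*u)^4 - 216*tan(3*u)^2 - 54)/(6); at u = 0 this is 37/3.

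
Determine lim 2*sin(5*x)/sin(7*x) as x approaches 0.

Substitution gives 0/0.
Divide numerator and denominator by x: sin(5x)/x → 5 and sin(7x)/x → 7, so the limit is 2·5/7 = 10/7.

10/7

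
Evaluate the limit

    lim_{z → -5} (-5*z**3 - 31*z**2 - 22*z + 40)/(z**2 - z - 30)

At z = -5 both the top and bottom vanish — a removable singularity. Factoring out (z + 5) from each leaves (-5*z^2 - 6*z + 8)/(z - 6), which at z = -5 equals 87/11.

87/11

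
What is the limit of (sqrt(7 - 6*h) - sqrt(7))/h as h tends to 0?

Substitution gives 0/0. Multiply numerator and denominator by the conjugate √(7 - 6h) + √7.
The numerator becomes (7 - 6h) − 7 = -6h, so the expression simplifies to -6/(√(7 - 6h) + √7).
Letting h → 0 gives -6/(2√7) = -3*√(7)/7.

-3*√(7)/7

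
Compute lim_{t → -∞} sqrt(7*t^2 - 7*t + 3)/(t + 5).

-√(7)

For large |t|, √(7*t^2 - 7*t + 3) ≈ √7·|t| and the denominator ≈ t.
Since t → −∞, |t| = −t, giving −√7/(1) = -√(7).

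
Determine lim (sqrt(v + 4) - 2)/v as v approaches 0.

1/4

A 0/0 form; rationalise with √(4 + v) + √4. This collapses the numerator to v, leaving 1/(√(4 + v) + √4) → 1/(2√4) = 1/4.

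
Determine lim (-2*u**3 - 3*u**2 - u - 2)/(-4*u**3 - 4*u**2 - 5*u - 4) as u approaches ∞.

Numerator and denominator both have degree 3.
Dividing every term by u^3, all lower-order terms vanish and the limit is the ratio of leading coefficients, -2/(-4) = 1/2.

1/2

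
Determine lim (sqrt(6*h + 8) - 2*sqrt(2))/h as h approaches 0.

3*√(2)/4

A 0/0 form; rationalise with √(8 + 6h) + √8. This collapses the numerator to 6h, leaving 6/(√(8 + 6h) + √8) → 6/(2√8) = 3*√(2)/4.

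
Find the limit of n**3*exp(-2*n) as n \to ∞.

0

Write as n^3/e^{2n}, an ∞/∞ form.
Exponential growth dominates any polynomial, so repeated L'Hôpital (or the standard result) gives 0.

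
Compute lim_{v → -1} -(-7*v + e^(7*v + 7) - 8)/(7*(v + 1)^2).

Direct substitution gives 0/0.
Apply L'Hôpital: lim (7*e^(7*v + 7) - 7)/(-14*v - 14), still 0/0.
After 2 applications of L'Hôpital's rule the quotient is (49*e^(7*v + 7))/(-14); substituting v = -1 gives -7/2.

-7/2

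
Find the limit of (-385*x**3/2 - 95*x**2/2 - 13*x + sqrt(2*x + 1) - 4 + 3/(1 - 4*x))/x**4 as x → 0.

6139/8

Substitution gives 0/0 (the numerator vanishes to order 4).
Expand each term to order x^4: the coefficient of x^4 in 3·1/(1 - 4x) is 768 and in √(1 + 2x) is -5/8.
Lower-order terms cancel with the polynomial part, so the numerator is (6139/8)·x^4 + o(x^4), and the limit is (6139/8)/(1) = 6139/8.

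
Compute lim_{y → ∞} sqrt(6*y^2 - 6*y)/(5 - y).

-√(6)

For large |y|, √(6*y^2 - 6*y) ≈ √6·|y| and the denominator ≈ -y.
Since y → +∞, |y| = y, giving √6/(-1) = -√(6).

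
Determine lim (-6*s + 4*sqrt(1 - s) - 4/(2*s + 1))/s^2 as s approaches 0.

Substitution gives 0/0; apply L'Hôpital's rule 2 times.
After differentiating numerator and denominator 2 times the quotient is (-32/(2*s + 1)^3 - 1/(1 - s)^(3/2))/(2); at s = 0 this is -33/2.

-33/2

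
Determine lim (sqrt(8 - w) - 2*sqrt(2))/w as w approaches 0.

Substitution gives 0/0. Multiply numerator and denominator by the conjugate √(8 - w) + √8.
The numerator becomes (8 - w) − 8 = -w, so the expression simplifies to -1/(√(8 - w) + √8).
Letting w → 0 gives -1/(2√8) = -√(2)/8.

-√(2)/8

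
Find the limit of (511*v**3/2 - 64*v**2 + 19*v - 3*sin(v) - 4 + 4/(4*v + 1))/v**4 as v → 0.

1024

Substitution gives 0/0; apply L'Hôpital's rule 4 times.
After differentiating numerator and denominator 4 times the quotient is (-3*sin(v) + 24576/(4*v + 1)^5)/(24); at v = 0 this is 1024.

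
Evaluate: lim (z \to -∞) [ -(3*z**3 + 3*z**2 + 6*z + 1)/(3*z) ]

-∞

The numerator has higher degree (3 > 1); the quotient behaves like (3/(-3))·z^2 for large |z|.
As z → −∞ this diverges to -∞.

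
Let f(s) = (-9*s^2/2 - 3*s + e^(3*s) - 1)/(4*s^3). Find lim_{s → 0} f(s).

Direct substitution gives 0/0.
Apply L'Hôpital: lim (-9*s + 3*e^(3*s) - 3)/(12*s^2), still 0/0.
Apply L'Hôpital: lim (9*e^(3*s) - 9)/(24*s), still 0/0.
After 3 applications of L'Hôpital's rule the quotient is (27*e^(3*s))/(24); substituting s = 0 gives 9/8.

9/8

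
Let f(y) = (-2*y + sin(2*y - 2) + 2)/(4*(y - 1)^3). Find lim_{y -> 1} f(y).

-1/3

Direct substitution gives 0/0.
Apply L'Hôpital: lim (2*cos(2*y - 2) - 2)/(12*(y - 1)^2), still 0/0.
Apply L'Hôpital: lim (-4*sin(2*y - 2))/(24*y - 24), still 0/0.
After 3 applications of L'Hôpital's rule the quotient is (-8*cos(2*y - 2))/(24); substituting y = 1 gives -1/3.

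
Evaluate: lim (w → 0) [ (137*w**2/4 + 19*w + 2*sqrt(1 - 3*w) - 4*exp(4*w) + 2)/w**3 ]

Substitution gives 0/0; apply L'Hôpital's rule 3 times.
After differentiating numerator and denominator 3 times the quotient is (-256*e^(4*w) - 81/(4*(1 - 3*w)^(5/2)))/(6); at w = 0 this is -1105/24.

-1105/24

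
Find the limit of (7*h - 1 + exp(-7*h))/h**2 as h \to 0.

49/2

Direct substitution gives 0/0.
Apply L'Hôpital: lim (7 - 7*e^(-7*h))/(2*h), still 0/0.
After 2 applications of L'Hôpital's rule the quotient is (49*e^(-7*h))/(2); substituting h = 0 gives 49/2.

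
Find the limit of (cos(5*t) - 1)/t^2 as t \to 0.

Direct substitution gives 0/0.
Apply L'Hôpital: lim (-5*sin(5*t))/(2*t), still 0/0.
After 2 applications of L'Hôpital's rule the quotient is (-25*cos(5*t))/(2); substituting t = 0 gives -25/2.

-25/2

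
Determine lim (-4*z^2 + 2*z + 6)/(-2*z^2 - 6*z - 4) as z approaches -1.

-5

At z = -1 both the top and bottom vanish — a removable singularity. Factoring out (z + 1) from each leaves (6 - 4*z)/(-2*z - 4), which at z = -1 equals -5.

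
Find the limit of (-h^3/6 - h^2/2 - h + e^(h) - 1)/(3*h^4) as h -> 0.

Direct substitution gives 0/0.
Apply L'Hôpital: lim (-h^2/2 - h + e^(h) - 1)/(12*h^3), still 0/0.
Apply L'Hôpital: lim (-h + e^(h) - 1)/(36*h^2), still 0/0.
Apply L'Hôpital: lim (e^(h) - 1)/(72*h), still 0/0.
After 4 applications of L'Hôpital's rule the quotient is (e^(h))/(72); substituting h = 0 gives 1/72.

1/72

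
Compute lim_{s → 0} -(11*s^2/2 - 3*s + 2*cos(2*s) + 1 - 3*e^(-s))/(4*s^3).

Substitution gives 0/0 (the numerator vanishes to order 3).
Expand each term to order s^3: the coefficient of s^3 in 2·cos(2s) is 0 and in -3·e^(-s) is 1/2.
Lower-order terms cancel with the polynomial part, so the numerator is (1/2)·s^3 + o(s^3), and the limit is (1/2)/(-4) = -1/8.

-1/8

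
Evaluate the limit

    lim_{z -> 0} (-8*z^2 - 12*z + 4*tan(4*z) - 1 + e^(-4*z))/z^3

224/3

Substitution gives 0/0 (the numerator vanishes to order 3).
Expand each term to order z^3: the coefficient of z^3 in 4·tan(4z) is 256/3 and in e^(-4z) is -32/3.
Lower-order terms cancel with the polynomial part, so the numerator is (224/3)·z^3 + o(z^3), and the limit is (224/3)/(1) = 224/3.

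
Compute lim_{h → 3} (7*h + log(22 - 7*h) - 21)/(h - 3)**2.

-49/2

Direct substitution gives 0/0.
Apply L'Hôpital: lim (7 - 7/(22 - 7*h))/(2*h - 6), still 0/0.
After 2 applications of L'Hôpital's rule the quotient is (-49/(22 - 7*h)^2)/(2); substituting h = 3 gives -49/2.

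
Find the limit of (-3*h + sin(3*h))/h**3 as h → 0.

-9/2

Direct substitution gives 0/0.
Apply L'Hôpital: lim (3*cos(3*h) - 3)/(3*h^2), still 0/0.
Apply L'Hôpital: lim (-9*sin(3*h))/(6*h), still 0/0.
After 3 applications of L'Hôpital's rule the quotient is (-27*cos(3*h))/(6); substituting h = 0 gives -9/2.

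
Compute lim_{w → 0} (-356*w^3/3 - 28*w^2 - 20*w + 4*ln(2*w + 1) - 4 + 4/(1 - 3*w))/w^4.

308

Substitution gives 0/0 (the numerator vanishes to order 4).
Expand each term to order w^4: the coefficient of w^4 in 4·1/(1 - 3w) is 324 and in 4·ln(1 + 2w) is -16.
Lower-order terms cancel with the polynomial part, so the numerator is (308)·w^4 + o(w^4), and the limit is (308)/(1) = 308.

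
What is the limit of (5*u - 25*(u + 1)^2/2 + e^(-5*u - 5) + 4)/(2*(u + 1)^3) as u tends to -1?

Direct substitution gives 0/0.
Apply L'Hôpital: lim (-25*u - 5*e^(-5*u - 5) - 20)/(6*(u + 1)^2), still 0/0.
Apply L'Hôpital: lim (25*e^(-5*u - 5) - 25)/(12*u + 12), still 0/0.
After 3 applications of L'Hôpital's rule the quotient is (-125*e^(-5*u - 5))/(12); substituting u = -1 gives -125/12.

-125/12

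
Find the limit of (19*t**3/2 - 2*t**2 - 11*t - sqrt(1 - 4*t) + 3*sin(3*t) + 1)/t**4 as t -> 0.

10

Substitution gives 0/0 (the numerator vanishes to order 4).
Expand each term to order t^4: the coefficient of t^4 in −√(1 - 4t) is 10 and in 3·sin(3t) is 0.
Lower-order terms cancel with the polynomial part, so the numerator is (10)·t^4 + o(t^4), and the limit is (10)/(1) = 10.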